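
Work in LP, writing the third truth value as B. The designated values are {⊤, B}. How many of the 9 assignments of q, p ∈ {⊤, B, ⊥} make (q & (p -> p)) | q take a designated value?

Of the 9 assignments, 6 give a value in {⊤, B}.

6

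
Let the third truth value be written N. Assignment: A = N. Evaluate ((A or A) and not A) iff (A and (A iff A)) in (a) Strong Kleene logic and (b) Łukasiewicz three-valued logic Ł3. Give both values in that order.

N; ⊤

In Strong Kleene logic: A or A = N or N = N
not A = not N = N
(A or A) and not A = N and N = N
A iff A = N iff N = N
A and (A iff A) = N and N = N
((A or A) and not A) iff (A and (A iff A)) = N iff N = N
In Łukasiewicz three-valued logic Ł3: A or A = N or N = N
not A = not N = N
(A or A) and not A = N and N = N
A iff A = N iff N = ⊤  [1 − |½−½|]
A and (A iff A) = N and ⊤ = N
((A or A) and not A) iff (A and (A iff A)) = N iff N = ⊤
They differ because Strong Kleene logic and Łukasiewicz three-valued logic Ł3 treat N differently under implication.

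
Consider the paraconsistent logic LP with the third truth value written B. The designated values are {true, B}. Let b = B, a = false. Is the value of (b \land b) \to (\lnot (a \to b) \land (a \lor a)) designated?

Yes

b \land b = B \land B = B
a \to b = false \to B = true
\lnot (a \to b) = \lnot true = false
a \lor a = false \lor false = false
\lnot (a \to b) \land (a \lor a) = false \land false = false
(b \land b) \to (\lnot (a \to b) \land (a \lor a)) = B \to false = B
B ∈ {true, B}.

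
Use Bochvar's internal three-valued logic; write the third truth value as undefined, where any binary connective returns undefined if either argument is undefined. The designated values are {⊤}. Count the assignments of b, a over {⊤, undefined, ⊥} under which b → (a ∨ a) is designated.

3

Designated under: (b=⊤, a=⊤); (b=⊥, a=⊤); (b=⊥, a=⊥).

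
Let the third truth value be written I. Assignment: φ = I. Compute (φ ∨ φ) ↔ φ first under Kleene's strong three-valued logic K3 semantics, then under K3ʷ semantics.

In Kleene's strong three-valued logic K3: φ ∨ φ = I ∨ I = I
(φ ∨ φ) ↔ φ = I ↔ I = I
In K3ʷ: φ ∨ φ = I ∨ I = I
(φ ∨ φ) ↔ φ = I ↔ I = I

I; I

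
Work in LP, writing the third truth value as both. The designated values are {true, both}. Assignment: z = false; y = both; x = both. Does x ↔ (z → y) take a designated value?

z → y = false → both = true  [¬false ∨ both]
x ↔ (z → y) = both ↔ true = both
both ∈ {true, both}.

Yes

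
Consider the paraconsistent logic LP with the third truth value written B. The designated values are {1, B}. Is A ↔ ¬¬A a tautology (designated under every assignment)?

Every assignment of A over {1, B, 0} gives a value in {1, B}.
In particular, with A=B: A ↔ ¬¬A = B.

Yes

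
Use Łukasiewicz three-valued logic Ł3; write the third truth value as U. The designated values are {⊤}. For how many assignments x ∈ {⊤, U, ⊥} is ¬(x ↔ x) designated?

x=⊤: ⊥ ·
x=U: ⊥ ·
x=⊥: ⊥ ·

0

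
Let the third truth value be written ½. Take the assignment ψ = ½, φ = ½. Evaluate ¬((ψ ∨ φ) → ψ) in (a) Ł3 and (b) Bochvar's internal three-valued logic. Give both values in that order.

In Ł3: ψ ∨ φ = ½ ∨ ½ = ½
(ψ ∨ φ) → ψ = ½ → ½ = true  [min(1, 1−½+½)]
¬((ψ ∨ φ) → ψ) = ¬true = false
In Bochvar's internal three-valued logic: ψ ∨ φ = ½ ∨ ½ = ½
(ψ ∨ φ) → ψ = ½ → ½ = ½
¬((ψ ∨ φ) → ψ) = ¬½ = ½
They differ because Ł3 and Bochvar's internal three-valued logic treat ½ differently under the binary connectives.

false; ½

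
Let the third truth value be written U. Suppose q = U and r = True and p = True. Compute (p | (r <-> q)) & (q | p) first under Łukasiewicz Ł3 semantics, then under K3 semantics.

True; True

In Łukasiewicz Ł3: r <-> q = True <-> U = U
p | (r <-> q) = True | U = True
q | p = U | True = True
(p | (r <-> q)) & (q | p) = True & True = True
In K3: r <-> q = True <-> U = U
p | (r <-> q) = True | U = True
q | p = U | True = True
(p | (r <-> q)) & (q | p) = True & True = True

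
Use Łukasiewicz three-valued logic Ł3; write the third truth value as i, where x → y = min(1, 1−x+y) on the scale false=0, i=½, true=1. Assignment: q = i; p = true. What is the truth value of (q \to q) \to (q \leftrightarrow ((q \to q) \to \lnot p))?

q \to q = i \to i = true  [min(1, 1−½+½)]
q \to q = i \to i = true
\lnot p = \lnot true = false
(q \to q) \to \lnot p = true \to false = false
q \leftrightarrow ((q \to q) \to \lnot p) = i \leftrightarrow false = i
(q \to q) \to (q \leftrightarrow ((q \to q) \to \lnot p)) = true \to i = i

i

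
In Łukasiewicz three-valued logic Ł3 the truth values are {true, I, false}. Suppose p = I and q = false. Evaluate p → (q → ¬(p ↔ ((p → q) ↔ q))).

p → q = I → false = I  [min(1, 1−½+0)]
(p → q) ↔ q = I ↔ false = I
p ↔ ((p → q) ↔ q) = I ↔ I = true
¬(p ↔ ((p → q) ↔ q)) = ¬true = false
q → ¬(p ↔ ((p → q) ↔ q)) = false → false = true
p → (q → ¬(p ↔ ((p → q) ↔ q))) = I → true = true

true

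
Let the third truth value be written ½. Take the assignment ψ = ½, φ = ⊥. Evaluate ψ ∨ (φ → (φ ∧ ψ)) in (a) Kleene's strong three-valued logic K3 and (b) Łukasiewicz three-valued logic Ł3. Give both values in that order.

In Kleene's strong three-valued logic K3: φ ∧ ψ = ⊥ ∧ ½ = ⊥
φ → (φ ∧ ψ) = ⊥ → ⊥ = ⊤
ψ ∨ (φ → (φ ∧ ψ)) = ½ ∨ ⊤ = ⊤
In Łukasiewicz three-valued logic Ł3: φ ∧ ψ = ⊥ ∧ ½ = ⊥
φ → (φ ∧ ψ) = ⊥ → ⊥ = ⊤
ψ ∨ (φ → (φ ∧ ψ)) = ½ ∨ ⊤ = ⊤

⊤; ⊤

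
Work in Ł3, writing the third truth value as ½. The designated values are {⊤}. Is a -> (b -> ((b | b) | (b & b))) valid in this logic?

Every assignment of a, b over {⊤, ½, ⊥} gives a value in {⊤}.
In particular, with a=½, b=½: a -> (b -> ((b | b) | (b & b))) = ⊤.

Yes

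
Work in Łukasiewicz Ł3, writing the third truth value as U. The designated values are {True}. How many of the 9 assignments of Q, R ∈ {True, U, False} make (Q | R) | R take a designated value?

5

Of the 9 assignments, 5 give a value in {True}.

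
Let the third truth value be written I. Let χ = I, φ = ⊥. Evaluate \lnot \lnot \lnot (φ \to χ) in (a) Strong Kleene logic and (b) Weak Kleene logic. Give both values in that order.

⊥; I

In Strong Kleene logic: φ \to χ = ⊥ \to I = ⊤  [\lnot ⊥ \lor I]
\lnot (φ \to χ) = \lnot ⊤ = ⊥
\lnot \lnot (φ \to χ) = \lnot ⊥ = ⊤
\lnot \lnot \lnot (φ \to χ) = \lnot ⊤ = ⊥
In Weak Kleene logic: φ \to χ = ⊥ \to I = I  [any arg is the third value ⇒ result is the third value]
\lnot (φ \to χ) = \lnot I = I
\lnot \lnot (φ \to χ) = \lnot I = I
\lnot \lnot \lnot (φ \to χ) = \lnot I = I
They differ because Strong Kleene logic and Weak Kleene logic treat I differently under the binary connectives.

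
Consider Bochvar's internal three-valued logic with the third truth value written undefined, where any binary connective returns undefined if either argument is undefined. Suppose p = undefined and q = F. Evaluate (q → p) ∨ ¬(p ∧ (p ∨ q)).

undefined

q → p = F → undefined = undefined  [any arg is the third value ⇒ result is the third value]
p ∨ q = undefined ∨ F = undefined
p ∧ (p ∨ q) = undefined ∧ undefined = undefined
¬(p ∧ (p ∨ q)) = ¬undefined = undefined
(q → p) ∨ ¬(p ∧ (p ∨ q)) = undefined ∨ undefined = undefined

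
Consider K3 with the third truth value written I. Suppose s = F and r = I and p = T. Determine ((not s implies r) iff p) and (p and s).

not s = not F = T
not s implies r = T implies I = I  [not T or I]
(not s implies r) iff p = I iff T = I
p and s = T and F = F
((not s implies r) iff p) and (p and s) = I and F = F

F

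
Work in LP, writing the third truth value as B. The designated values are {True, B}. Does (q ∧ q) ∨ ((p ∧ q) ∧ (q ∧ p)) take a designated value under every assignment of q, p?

Countermodel: q=False, p=True gives False, which is not designated.

No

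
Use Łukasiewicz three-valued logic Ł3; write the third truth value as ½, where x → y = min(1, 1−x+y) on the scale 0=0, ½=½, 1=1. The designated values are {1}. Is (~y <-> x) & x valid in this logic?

Countermodel: y=1, x=1 gives 0, which is not designated.

No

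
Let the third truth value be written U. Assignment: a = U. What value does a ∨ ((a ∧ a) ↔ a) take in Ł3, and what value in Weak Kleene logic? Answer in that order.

In Ł3: a ∧ a = U ∧ U = U
(a ∧ a) ↔ a = U ↔ U = true  [1 − |½−½|]
a ∨ ((a ∧ a) ↔ a) = U ∨ true = true
In Weak Kleene logic: a ∧ a = U ∧ U = U
(a ∧ a) ↔ a = U ↔ U = U
a ∨ ((a ∧ a) ↔ a) = U ∨ U = U
They differ because Ł3 and Weak Kleene logic treat U differently under the binary connectives.

true; U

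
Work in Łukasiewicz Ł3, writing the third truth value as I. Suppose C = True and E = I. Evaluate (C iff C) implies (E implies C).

True

C iff C = True iff True = True
E implies C = I implies True = True  [min(1, 1−½+1)]
(C iff C) implies (E implies C) = True implies True = True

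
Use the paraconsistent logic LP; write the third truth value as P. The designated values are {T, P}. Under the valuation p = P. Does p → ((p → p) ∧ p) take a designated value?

p → p = P → P = P  [¬P ∨ P]
(p → p) ∧ p = P ∧ P = P
p → ((p → p) ∧ p) = P → P = P
P ∈ {T, P}.

Yes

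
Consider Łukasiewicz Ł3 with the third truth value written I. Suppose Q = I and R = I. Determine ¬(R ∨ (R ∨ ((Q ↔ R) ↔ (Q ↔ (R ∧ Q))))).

0

Q ↔ R = I ↔ I = 1  [1 − |½−½|]
R ∧ Q = I ∧ I = I
Q ↔ (R ∧ Q) = I ↔ I = 1
(Q ↔ R) ↔ (Q ↔ (R ∧ Q)) = 1 ↔ 1 = 1
R ∨ ((Q ↔ R) ↔ (Q ↔ (R ∧ Q))) = I ∨ 1 = 1
R ∨ (R ∨ ((Q ↔ R) ↔ (Q ↔ (R ∧ Q)))) = I ∨ 1 = 1
¬(R ∨ (R ∨ ((Q ↔ R) ↔ (Q ↔ (R ∧ Q))))) = ¬1 = 0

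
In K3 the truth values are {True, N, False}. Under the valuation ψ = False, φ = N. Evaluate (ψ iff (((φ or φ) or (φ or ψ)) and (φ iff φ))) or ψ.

φ or φ = N or N = N
φ or ψ = N or False = N
(φ or φ) or (φ or ψ) = N or N = N
φ iff φ = N iff N = N
((φ or φ) or (φ or ψ)) and (φ iff φ) = N and N = N
ψ iff (((φ or φ) or (φ or ψ)) and (φ iff φ)) = False iff N = N
(ψ iff (((φ or φ) or (φ or ψ)) and (φ iff φ))) or ψ = N or False = N

N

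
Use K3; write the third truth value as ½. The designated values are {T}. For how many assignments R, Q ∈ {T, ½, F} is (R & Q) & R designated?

1

Designated under: (R=T, Q=T).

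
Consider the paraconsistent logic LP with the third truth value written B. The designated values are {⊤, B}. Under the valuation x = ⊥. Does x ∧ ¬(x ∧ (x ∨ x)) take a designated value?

No

x ∨ x = ⊥ ∨ ⊥ = ⊥
x ∧ (x ∨ x) = ⊥ ∧ ⊥ = ⊥
¬(x ∧ (x ∨ x)) = ¬⊥ = ⊤
x ∧ ¬(x ∧ (x ∨ x)) = ⊥ ∧ ⊤ = ⊥
⊥ ∉ {⊤, B}.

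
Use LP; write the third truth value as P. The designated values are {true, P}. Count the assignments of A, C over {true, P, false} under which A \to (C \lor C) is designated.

8

Of the 9 assignments, 8 give a value in {true, P}.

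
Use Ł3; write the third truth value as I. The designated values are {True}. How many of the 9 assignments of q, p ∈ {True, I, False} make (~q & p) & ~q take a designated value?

1

Designated under: (q=False, p=True).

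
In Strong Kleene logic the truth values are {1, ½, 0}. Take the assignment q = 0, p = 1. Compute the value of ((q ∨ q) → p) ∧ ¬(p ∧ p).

q ∨ q = 0 ∨ 0 = 0
(q ∨ q) → p = 0 → 1 = 1
p ∧ p = 1 ∧ 1 = 1
¬(p ∧ p) = ¬1 = 0
((q ∨ q) → p) ∧ ¬(p ∧ p) = 1 ∧ 0 = 0

0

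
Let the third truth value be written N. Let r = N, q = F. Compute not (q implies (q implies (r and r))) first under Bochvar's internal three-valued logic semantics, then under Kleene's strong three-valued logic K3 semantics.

In Bochvar's internal three-valued logic: r and r = N and N = N
q implies (r and r) = F implies N = N  [any arg is the third value ⇒ result is the third value]
q implies (q implies (r and r)) = F implies N = N
not (q implies (q implies (r and r))) = not N = N
In Kleene's strong three-valued logic K3: r and r = N and N = N
q implies (r and r) = F implies N = T  [not F or N]
q implies (q implies (r and r)) = F implies T = T
not (q implies (q implies (r and r))) = not T = F
They differ because Bochvar's internal three-valued logic and Kleene's strong three-valued logic K3 treat N differently under the binary connectives.

N; F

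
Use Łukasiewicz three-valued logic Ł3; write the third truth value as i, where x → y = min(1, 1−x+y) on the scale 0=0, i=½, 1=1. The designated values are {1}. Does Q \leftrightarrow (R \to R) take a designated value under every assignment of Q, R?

Countermodel: Q=i, R=1 gives i, which is not designated.

No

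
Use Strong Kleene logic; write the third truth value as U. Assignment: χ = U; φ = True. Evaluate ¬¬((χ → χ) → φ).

True

χ → χ = U → U = U
(χ → χ) → φ = U → True = True
¬((χ → χ) → φ) = ¬True = False
¬¬((χ → χ) → φ) = ¬False = True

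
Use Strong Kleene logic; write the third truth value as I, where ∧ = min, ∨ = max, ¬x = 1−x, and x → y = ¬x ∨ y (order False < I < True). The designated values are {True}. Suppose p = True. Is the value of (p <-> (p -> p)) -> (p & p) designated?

Yes

p -> p = True -> True = True
p <-> (p -> p) = True <-> True = True
p & p = True & True = True
(p <-> (p -> p)) -> (p & p) = True -> True = True
True ∈ {True}.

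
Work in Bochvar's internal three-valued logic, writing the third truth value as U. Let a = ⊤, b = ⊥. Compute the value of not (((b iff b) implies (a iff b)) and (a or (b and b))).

⊤

b iff b = ⊥ iff ⊥ = ⊤
a iff b = ⊤ iff ⊥ = ⊥
(b iff b) implies (a iff b) = ⊤ implies ⊥ = ⊥
b and b = ⊥ and ⊥ = ⊥
a or (b and b) = ⊤ or ⊥ = ⊤
((b iff b) implies (a iff b)) and (a or (b and b)) = ⊥ and ⊤ = ⊥
not (((b iff b) implies (a iff b)) and (a or (b and b))) = not ⊥ = ⊤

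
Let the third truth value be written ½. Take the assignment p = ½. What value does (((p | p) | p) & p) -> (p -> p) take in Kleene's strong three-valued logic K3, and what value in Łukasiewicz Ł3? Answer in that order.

In Kleene's strong three-valued logic K3: p | p = ½ | ½ = ½
(p | p) | p = ½ | ½ = ½
((p | p) | p) & p = ½ & ½ = ½
p -> p = ½ -> ½ = ½  [~½ | ½]
(((p | p) | p) & p) -> (p -> p) = ½ -> ½ = ½
In Łukasiewicz Ł3: p | p = ½ | ½ = ½
(p | p) | p = ½ | ½ = ½
((p | p) | p) & p = ½ & ½ = ½
p -> p = ½ -> ½ = true  [min(1, 1−½+½)]
(((p | p) | p) & p) -> (p -> p) = ½ -> true = true
They differ because Kleene's strong three-valued logic K3 and Łukasiewicz Ł3 treat ½ differently under implication.

½; true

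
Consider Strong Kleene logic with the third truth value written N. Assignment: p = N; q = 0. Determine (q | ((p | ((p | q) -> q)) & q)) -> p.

p | q = N | 0 = N
(p | q) -> q = N -> 0 = N  [~N | 0]
p | ((p | q) -> q) = N | N = N
(p | ((p | q) -> q)) & q = N & 0 = 0
q | ((p | ((p | q) -> q)) & q) = 0 | 0 = 0
(q | ((p | ((p | q) -> q)) & q)) -> p = 0 -> N = 1

1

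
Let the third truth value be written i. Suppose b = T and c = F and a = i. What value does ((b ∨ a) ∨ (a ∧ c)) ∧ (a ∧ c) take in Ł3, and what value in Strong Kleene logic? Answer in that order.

F; F

In Ł3: b ∨ a = T ∨ i = T
a ∧ c = i ∧ F = F
(b ∨ a) ∨ (a ∧ c) = T ∨ F = T
a ∧ c = i ∧ F = F
((b ∨ a) ∨ (a ∧ c)) ∧ (a ∧ c) = T ∧ F = F
In Strong Kleene logic: b ∨ a = T ∨ i = T
a ∧ c = i ∧ F = F
(b ∨ a) ∨ (a ∧ c) = T ∨ F = T
a ∧ c = i ∧ F = F
((b ∨ a) ∨ (a ∧ c)) ∧ (a ∧ c) = T ∧ F = F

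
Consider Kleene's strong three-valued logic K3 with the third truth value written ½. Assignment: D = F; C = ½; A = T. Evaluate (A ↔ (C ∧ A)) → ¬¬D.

½

C ∧ A = ½ ∧ T = ½
A ↔ (C ∧ A) = T ↔ ½ = ½
¬D = ¬F = T
¬¬D = ¬T = F
(A ↔ (C ∧ A)) → ¬¬D = ½ → F = ½  [¬½ ∨ F]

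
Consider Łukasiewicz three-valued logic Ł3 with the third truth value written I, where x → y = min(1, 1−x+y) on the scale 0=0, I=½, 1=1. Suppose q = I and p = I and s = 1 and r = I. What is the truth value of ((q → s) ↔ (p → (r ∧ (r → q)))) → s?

q → s = I → 1 = 1  [min(1, 1−½+1)]
r → q = I → I = 1
r ∧ (r → q) = I ∧ 1 = I
p → (r ∧ (r → q)) = I → I = 1
(q → s) ↔ (p → (r ∧ (r → q))) = 1 ↔ 1 = 1
((q → s) ↔ (p → (r ∧ (r → q)))) → s = 1 → 1 = 1

1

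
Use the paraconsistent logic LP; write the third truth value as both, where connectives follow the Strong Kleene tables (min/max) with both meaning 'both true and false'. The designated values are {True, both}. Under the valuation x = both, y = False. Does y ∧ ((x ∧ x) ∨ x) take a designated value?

x ∧ x = both ∧ both = both
(x ∧ x) ∨ x = both ∨ both = both
y ∧ ((x ∧ x) ∨ x) = False ∧ both = False
False ∉ {True, both}.

No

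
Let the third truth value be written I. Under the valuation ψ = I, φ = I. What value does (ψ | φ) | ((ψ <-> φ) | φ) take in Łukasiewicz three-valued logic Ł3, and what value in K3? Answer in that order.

In Łukasiewicz three-valued logic Ł3: ψ | φ = I | I = I
ψ <-> φ = I <-> I = T  [1 − |½−½|]
(ψ <-> φ) | φ = T | I = T
(ψ | φ) | ((ψ <-> φ) | φ) = I | T = T
In K3: ψ | φ = I | I = I
ψ <-> φ = I <-> I = I
(ψ <-> φ) | φ = I | I = I
(ψ | φ) | ((ψ <-> φ) | φ) = I | I = I
They differ because Łukasiewicz three-valued logic Ł3 and K3 treat I differently under implication.

T; I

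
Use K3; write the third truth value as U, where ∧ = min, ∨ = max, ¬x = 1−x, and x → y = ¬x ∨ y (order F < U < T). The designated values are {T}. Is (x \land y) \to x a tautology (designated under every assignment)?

Countermodel: x=U, y=T gives U, which is not designated.

No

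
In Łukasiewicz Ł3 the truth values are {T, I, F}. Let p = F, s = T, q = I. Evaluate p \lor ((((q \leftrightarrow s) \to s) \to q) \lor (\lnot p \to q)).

I

q \leftrightarrow s = I \leftrightarrow T = I
(q \leftrightarrow s) \to s = I \to T = T
((q \leftrightarrow s) \to s) \to q = T \to I = I
\lnot p = \lnot F = T
\lnot p \to q = T \to I = I
(((q \leftrightarrow s) \to s) \to q) \lor (\lnot p \to q) = I \lor I = I
p \lor ((((q \leftrightarrow s) \to s) \to q) \lor (\lnot p \to q)) = F \lor I = I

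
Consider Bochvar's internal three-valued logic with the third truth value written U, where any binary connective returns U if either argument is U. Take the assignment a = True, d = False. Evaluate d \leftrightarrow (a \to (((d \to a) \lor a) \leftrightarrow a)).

False

d \to a = False \to True = True
(d \to a) \lor a = True \lor True = True
((d \to a) \lor a) \leftrightarrow a = True \leftrightarrow True = True
a \to (((d \to a) \lor a) \leftrightarrow a) = True \to True = True
d \leftrightarrow (a \to (((d \to a) \lor a) \leftrightarrow a)) = False \leftrightarrow True = False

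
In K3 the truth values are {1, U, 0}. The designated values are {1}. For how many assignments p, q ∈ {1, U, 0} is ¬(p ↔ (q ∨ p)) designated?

1

Designated under: (p=0, q=1).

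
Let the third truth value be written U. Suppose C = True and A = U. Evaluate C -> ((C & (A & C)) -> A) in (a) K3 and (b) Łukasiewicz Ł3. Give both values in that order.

In K3: A & C = U & True = U
C & (A & C) = True & U = U
(C & (A & C)) -> A = U -> U = U  [~U | U]
C -> ((C & (A & C)) -> A) = True -> U = U
In Łukasiewicz Ł3: A & C = U & True = U
C & (A & C) = True & U = U
(C & (A & C)) -> A = U -> U = True  [min(1, 1−½+½)]
C -> ((C & (A & C)) -> A) = True -> True = True
They differ because K3 and Łukasiewicz Ł3 treat U differently under implication.

U; True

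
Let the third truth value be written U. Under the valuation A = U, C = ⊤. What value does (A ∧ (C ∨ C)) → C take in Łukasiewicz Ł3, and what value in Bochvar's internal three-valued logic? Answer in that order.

⊤; U

In Łukasiewicz Ł3: C ∨ C = ⊤ ∨ ⊤ = ⊤
A ∧ (C ∨ C) = U ∧ ⊤ = U
(A ∧ (C ∨ C)) → C = U → ⊤ = ⊤  [min(1, 1−½+1)]
In Bochvar's internal three-valued logic: C ∨ C = ⊤ ∨ ⊤ = ⊤
A ∧ (C ∨ C) = U ∧ ⊤ = U
(A ∧ (C ∨ C)) → C = U → ⊤ = U  [any arg is the third value ⇒ result is the third value]
They differ because Łukasiewicz Ł3 and Bochvar's internal three-valued logic treat U differently under the binary connectives.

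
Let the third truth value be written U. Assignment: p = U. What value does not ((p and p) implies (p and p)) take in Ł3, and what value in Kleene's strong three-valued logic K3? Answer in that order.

In Ł3: p and p = U and U = U
p and p = U and U = U
(p and p) implies (p and p) = U implies U = T
not ((p and p) implies (p and p)) = not T = F
In Kleene's strong three-valued logic K3: p and p = U and U = U
p and p = U and U = U
(p and p) implies (p and p) = U implies U = U  [not U or U]
not ((p and p) implies (p and p)) = not U = U
They differ because Ł3 and Kleene's strong three-valued logic K3 treat U differently under implication.

F; U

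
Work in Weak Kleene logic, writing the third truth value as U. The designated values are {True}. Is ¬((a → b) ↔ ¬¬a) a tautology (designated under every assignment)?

No

Countermodel: a=True, b=True gives False, which is not designated.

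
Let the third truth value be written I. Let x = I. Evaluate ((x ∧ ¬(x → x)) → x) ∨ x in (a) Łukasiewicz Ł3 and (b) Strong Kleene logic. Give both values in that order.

In Łukasiewicz Ł3: x → x = I → I = True  [min(1, 1−½+½)]
¬(x → x) = ¬True = False
x ∧ ¬(x → x) = I ∧ False = False
(x ∧ ¬(x → x)) → x = False → I = True
((x ∧ ¬(x → x)) → x) ∨ x = True ∨ I = True
In Strong Kleene logic: x → x = I → I = I
¬(x → x) = ¬I = I
x ∧ ¬(x → x) = I ∧ I = I
(x ∧ ¬(x → x)) → x = I → I = I
((x ∧ ¬(x → x)) → x) ∨ x = I ∨ I = I
They differ because Łukasiewicz Ł3 and Strong Kleene logic treat I differently under implication.

True; I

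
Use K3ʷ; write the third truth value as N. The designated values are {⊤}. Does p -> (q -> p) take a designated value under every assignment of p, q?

No

Countermodel: p=⊤, q=N gives N, which is not designated.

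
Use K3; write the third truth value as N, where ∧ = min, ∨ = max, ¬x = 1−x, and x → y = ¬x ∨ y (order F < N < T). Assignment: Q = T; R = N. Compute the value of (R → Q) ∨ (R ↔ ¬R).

T

R → Q = N → T = T  [¬N ∨ T]
¬R = ¬N = N
R ↔ ¬R = N ↔ N = N
(R → Q) ∨ (R ↔ ¬R) = T ∨ N = T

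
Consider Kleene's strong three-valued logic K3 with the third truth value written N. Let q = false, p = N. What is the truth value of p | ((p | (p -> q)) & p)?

p -> q = N -> false = N  [~N | false]
p | (p -> q) = N | N = N
(p | (p -> q)) & p = N & N = N
p | ((p | (p -> q)) & p) = N | N = N

N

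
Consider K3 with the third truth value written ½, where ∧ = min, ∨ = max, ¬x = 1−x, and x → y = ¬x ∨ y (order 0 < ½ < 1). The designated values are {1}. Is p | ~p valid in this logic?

No

Countermodel: p=½ gives ½, which is not designated.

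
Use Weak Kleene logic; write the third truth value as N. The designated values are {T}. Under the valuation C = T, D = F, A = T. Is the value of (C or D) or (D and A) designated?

Yes

C or D = T or F = T
D and A = F and T = F
(C or D) or (D and A) = T or F = T
T ∈ {T}.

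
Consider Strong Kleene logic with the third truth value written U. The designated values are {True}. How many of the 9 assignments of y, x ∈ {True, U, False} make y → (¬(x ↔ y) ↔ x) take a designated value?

3

Designated under: (y=False, x=True); (y=False, x=U); (y=False, x=False).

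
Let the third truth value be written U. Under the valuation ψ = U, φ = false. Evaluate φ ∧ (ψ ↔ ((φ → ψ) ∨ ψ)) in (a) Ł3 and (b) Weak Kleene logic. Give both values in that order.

false; U

In Ł3: φ → ψ = false → U = true
(φ → ψ) ∨ ψ = true ∨ U = true
ψ ↔ ((φ → ψ) ∨ ψ) = U ↔ true = U
φ ∧ (ψ ↔ ((φ → ψ) ∨ ψ)) = false ∧ U = false
In Weak Kleene logic: φ → ψ = false → U = U
(φ → ψ) ∨ ψ = U ∨ U = U
ψ ↔ ((φ → ψ) ∨ ψ) = U ↔ U = U
φ ∧ (ψ ↔ ((φ → ψ) ∨ ψ)) = false ∧ U = U
They differ because Ł3 and Weak Kleene logic treat U differently under the binary connectives.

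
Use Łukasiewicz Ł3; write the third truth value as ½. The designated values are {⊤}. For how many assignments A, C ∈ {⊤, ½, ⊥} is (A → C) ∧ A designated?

1

Designated under: (A=⊤, C=⊤).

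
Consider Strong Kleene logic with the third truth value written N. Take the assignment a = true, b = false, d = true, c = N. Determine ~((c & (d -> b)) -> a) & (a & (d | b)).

d -> b = true -> false = false
c & (d -> b) = N & false = false
(c & (d -> b)) -> a = false -> true = true
~((c & (d -> b)) -> a) = ~true = false
d | b = true | false = true
a & (d | b) = true & true = true
~((c & (d -> b)) -> a) & (a & (d | b)) = false & true = false

false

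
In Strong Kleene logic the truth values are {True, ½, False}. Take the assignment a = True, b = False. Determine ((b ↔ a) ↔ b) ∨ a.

True

b ↔ a = False ↔ True = False
(b ↔ a) ↔ b = False ↔ False = True
((b ↔ a) ↔ b) ∨ a = True ∨ True = True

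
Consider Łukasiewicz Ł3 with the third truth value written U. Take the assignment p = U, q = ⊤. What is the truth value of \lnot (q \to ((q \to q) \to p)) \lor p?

q \to q = ⊤ \to ⊤ = ⊤
(q \to q) \to p = ⊤ \to U = U
q \to ((q \to q) \to p) = ⊤ \to U = U
\lnot (q \to ((q \to q) \to p)) = \lnot U = U
\lnot (q \to ((q \to q) \to p)) \lor p = U \lor U = U

U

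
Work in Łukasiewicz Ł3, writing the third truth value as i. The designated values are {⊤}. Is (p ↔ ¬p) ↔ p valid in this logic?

No

Countermodel: p=⊤ gives ⊥, which is not designated.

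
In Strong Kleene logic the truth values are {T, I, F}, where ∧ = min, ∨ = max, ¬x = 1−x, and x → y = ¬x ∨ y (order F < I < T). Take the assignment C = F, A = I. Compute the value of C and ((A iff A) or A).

A iff A = I iff I = I
(A iff A) or A = I or I = I
C and ((A iff A) or A) = F and I = F

F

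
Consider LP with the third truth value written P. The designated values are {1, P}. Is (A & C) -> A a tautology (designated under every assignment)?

Yes

Every assignment of A, C over {1, P, 0} gives a value in {1, P}.
In particular, with A=P, C=P: (A & C) -> A = P.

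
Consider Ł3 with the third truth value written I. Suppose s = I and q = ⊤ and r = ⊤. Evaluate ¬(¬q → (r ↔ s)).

¬q = ¬⊤ = ⊥
r ↔ s = ⊤ ↔ I = I  [1 − |1−½|]
¬q → (r ↔ s) = ⊥ → I = ⊤
¬(¬q → (r ↔ s)) = ¬⊤ = ⊥

⊥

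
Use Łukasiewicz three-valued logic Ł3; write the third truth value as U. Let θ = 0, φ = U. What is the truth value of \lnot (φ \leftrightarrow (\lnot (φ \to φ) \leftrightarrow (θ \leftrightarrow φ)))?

φ \to φ = U \to U = 1  [min(1, 1−½+½)]
\lnot (φ \to φ) = \lnot 1 = 0
θ \leftrightarrow φ = 0 \leftrightarrow U = U
\lnot (φ \to φ) \leftrightarrow (θ \leftrightarrow φ) = 0 \leftrightarrow U = U
φ \leftrightarrow (\lnot (φ \to φ) \leftrightarrow (θ \leftrightarrow φ)) = U \leftrightarrow U = 1
\lnot (φ \leftrightarrow (\lnot (φ \to φ) \leftrightarrow (θ \leftrightarrow φ))) = \lnot 1 = 0

0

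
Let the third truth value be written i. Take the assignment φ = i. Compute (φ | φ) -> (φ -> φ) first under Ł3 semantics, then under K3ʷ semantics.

In Ł3: φ | φ = i | i = i
φ -> φ = i -> i = true  [min(1, 1−½+½)]
(φ | φ) -> (φ -> φ) = i -> true = true
In K3ʷ: φ | φ = i | i = i
φ -> φ = i -> i = i
(φ | φ) -> (φ -> φ) = i -> i = i
They differ because Ł3 and K3ʷ treat i differently under the binary connectives.

true; i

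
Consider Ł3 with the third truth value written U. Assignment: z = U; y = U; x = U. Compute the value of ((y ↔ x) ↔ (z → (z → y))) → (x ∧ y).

y ↔ x = U ↔ U = ⊤  [1 − |½−½|]
z → y = U → U = ⊤
z → (z → y) = U → ⊤ = ⊤
(y ↔ x) ↔ (z → (z → y)) = ⊤ ↔ ⊤ = ⊤
x ∧ y = U ∧ U = U
((y ↔ x) ↔ (z → (z → y))) → (x ∧ y) = ⊤ → U = U

U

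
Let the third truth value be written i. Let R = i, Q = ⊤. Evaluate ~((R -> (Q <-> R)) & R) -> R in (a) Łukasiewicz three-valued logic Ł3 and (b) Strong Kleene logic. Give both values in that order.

In Łukasiewicz three-valued logic Ł3: Q <-> R = ⊤ <-> i = i
R -> (Q <-> R) = i -> i = ⊤
(R -> (Q <-> R)) & R = ⊤ & i = i
~((R -> (Q <-> R)) & R) = ~i = i
~((R -> (Q <-> R)) & R) -> R = i -> i = ⊤
In Strong Kleene logic: Q <-> R = ⊤ <-> i = i
R -> (Q <-> R) = i -> i = i  [~i | i]
(R -> (Q <-> R)) & R = i & i = i
~((R -> (Q <-> R)) & R) = ~i = i
~((R -> (Q <-> R)) & R) -> R = i -> i = i
They differ because Łukasiewicz three-valued logic Ł3 and Strong Kleene logic treat i differently under implication.

⊤; i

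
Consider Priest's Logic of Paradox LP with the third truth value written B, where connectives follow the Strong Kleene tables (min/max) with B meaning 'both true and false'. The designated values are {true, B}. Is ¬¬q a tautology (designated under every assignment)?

No

Countermodel: q=false gives false, which is not designated.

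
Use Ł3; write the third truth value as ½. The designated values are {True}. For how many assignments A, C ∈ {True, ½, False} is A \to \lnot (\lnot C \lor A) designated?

Of the 9 assignments, 5 give a value in {True}.

5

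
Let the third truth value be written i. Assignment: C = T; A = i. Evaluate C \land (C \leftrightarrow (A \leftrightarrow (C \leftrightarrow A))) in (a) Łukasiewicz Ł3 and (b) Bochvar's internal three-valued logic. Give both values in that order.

T; i

In Łukasiewicz Ł3: C \leftrightarrow A = T \leftrightarrow i = i
A \leftrightarrow (C \leftrightarrow A) = i \leftrightarrow i = T
C \leftrightarrow (A \leftrightarrow (C \leftrightarrow A)) = T \leftrightarrow T = T
C \land (C \leftrightarrow (A \leftrightarrow (C \leftrightarrow A))) = T \land T = T
In Bochvar's internal three-valued logic: C \leftrightarrow A = T \leftrightarrow i = i
A \leftrightarrow (C \leftrightarrow A) = i \leftrightarrow i = i
C \leftrightarrow (A \leftrightarrow (C \leftrightarrow A)) = T \leftrightarrow i = i
C \land (C \leftrightarrow (A \leftrightarrow (C \leftrightarrow A))) = T \land i = i
They differ because Łukasiewicz Ł3 and Bochvar's internal three-valued logic treat i differently under the binary connectives.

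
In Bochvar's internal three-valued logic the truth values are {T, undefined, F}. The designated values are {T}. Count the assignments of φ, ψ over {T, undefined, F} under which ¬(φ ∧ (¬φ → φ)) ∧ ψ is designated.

Designated under: (φ=F, ψ=T).

1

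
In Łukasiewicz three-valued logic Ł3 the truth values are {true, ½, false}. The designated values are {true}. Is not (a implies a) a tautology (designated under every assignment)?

Countermodel: a=true gives false, which is not designated.

No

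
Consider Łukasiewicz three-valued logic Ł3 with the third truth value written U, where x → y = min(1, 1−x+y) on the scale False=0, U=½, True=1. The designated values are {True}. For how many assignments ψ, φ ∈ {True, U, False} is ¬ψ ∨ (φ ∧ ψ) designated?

4

Designated under: (ψ=True, φ=True); (ψ=False, φ=True); (ψ=False, φ=U); (ψ=False, φ=False).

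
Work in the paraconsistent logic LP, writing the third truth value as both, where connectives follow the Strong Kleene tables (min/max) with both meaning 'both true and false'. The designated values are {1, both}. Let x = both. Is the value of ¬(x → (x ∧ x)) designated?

Yes

x ∧ x = both ∧ both = both
x → (x ∧ x) = both → both = both  [¬both ∨ both]
¬(x → (x ∧ x)) = ¬both = both
both ∈ {1, both}.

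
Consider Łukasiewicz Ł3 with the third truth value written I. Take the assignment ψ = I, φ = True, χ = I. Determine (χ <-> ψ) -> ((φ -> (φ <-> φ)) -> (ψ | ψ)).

I

χ <-> ψ = I <-> I = True
φ <-> φ = True <-> True = True
φ -> (φ <-> φ) = True -> True = True
ψ | ψ = I | I = I
(φ -> (φ <-> φ)) -> (ψ | ψ) = True -> I = I
(χ <-> ψ) -> ((φ -> (φ <-> φ)) -> (ψ | ψ)) = True -> I = I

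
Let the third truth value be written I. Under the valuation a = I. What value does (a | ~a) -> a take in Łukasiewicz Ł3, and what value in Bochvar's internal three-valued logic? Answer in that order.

True; I

In Łukasiewicz Ł3: ~a = ~I = I
a | ~a = I | I = I
(a | ~a) -> a = I -> I = True
In Bochvar's internal three-valued logic: ~a = ~I = I
a | ~a = I | I = I
(a | ~a) -> a = I -> I = I  [any arg is the third value ⇒ result is the third value]
They differ because Łukasiewicz Ł3 and Bochvar's internal three-valued logic treat I differently under the binary connectives.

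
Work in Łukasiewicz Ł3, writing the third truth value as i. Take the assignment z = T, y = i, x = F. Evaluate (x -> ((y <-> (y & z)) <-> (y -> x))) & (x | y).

i

y & z = i & T = i
y <-> (y & z) = i <-> i = T  [1 − |½−½|]
y -> x = i -> F = i
(y <-> (y & z)) <-> (y -> x) = T <-> i = i
x -> ((y <-> (y & z)) <-> (y -> x)) = F -> i = T
x | y = F | i = i
(x -> ((y <-> (y & z)) <-> (y -> x))) & (x | y) = T & i = i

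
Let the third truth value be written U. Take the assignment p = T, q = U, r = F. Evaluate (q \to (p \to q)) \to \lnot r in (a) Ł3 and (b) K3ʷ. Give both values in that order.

T; U

In Ł3: p \to q = T \to U = U  [min(1, 1−1+½)]
q \to (p \to q) = U \to U = T
\lnot r = \lnot F = T
(q \to (p \to q)) \to \lnot r = T \to T = T
In K3ʷ: p \to q = T \to U = U  [any arg is the third value ⇒ result is the third value]
q \to (p \to q) = U \to U = U
\lnot r = \lnot F = T
(q \to (p \to q)) \to \lnot r = U \to T = U
They differ because Ł3 and K3ʷ treat U differently under the binary connectives.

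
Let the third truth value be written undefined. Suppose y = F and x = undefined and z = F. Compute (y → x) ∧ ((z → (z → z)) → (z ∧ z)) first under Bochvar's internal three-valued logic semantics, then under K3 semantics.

undefined; F

In Bochvar's internal three-valued logic: y → x = F → undefined = undefined  [any arg is the third value ⇒ result is the third value]
z → z = F → F = T
z → (z → z) = F → T = T
z ∧ z = F ∧ F = F
(z → (z → z)) → (z ∧ z) = T → F = F
(y → x) ∧ ((z → (z → z)) → (z ∧ z)) = undefined ∧ F = undefined
In K3: y → x = F → undefined = T
z → z = F → F = T
z → (z → z) = F → T = T
z ∧ z = F ∧ F = F
(z → (z → z)) → (z ∧ z) = T → F = F
(y → x) ∧ ((z → (z → z)) → (z ∧ z)) = T ∧ F = F
They differ because Bochvar's internal three-valued logic and K3 treat undefined differently under the binary connectives.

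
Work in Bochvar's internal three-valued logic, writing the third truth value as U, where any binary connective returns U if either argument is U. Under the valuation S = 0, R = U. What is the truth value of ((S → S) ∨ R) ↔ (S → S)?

U

S → S = 0 → 0 = 1
(S → S) ∨ R = 1 ∨ U = U
S → S = 0 → 0 = 1
((S → S) ∨ R) ↔ (S → S) = U ↔ 1 = U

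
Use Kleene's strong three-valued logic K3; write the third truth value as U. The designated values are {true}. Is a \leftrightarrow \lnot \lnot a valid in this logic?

Countermodel: a=U gives U, which is not designated.

No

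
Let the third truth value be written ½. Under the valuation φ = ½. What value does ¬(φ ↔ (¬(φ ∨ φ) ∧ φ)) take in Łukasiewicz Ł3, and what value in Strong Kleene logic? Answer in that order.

In Łukasiewicz Ł3: φ ∨ φ = ½ ∨ ½ = ½
¬(φ ∨ φ) = ¬½ = ½
¬(φ ∨ φ) ∧ φ = ½ ∧ ½ = ½
φ ↔ (¬(φ ∨ φ) ∧ φ) = ½ ↔ ½ = T
¬(φ ↔ (¬(φ ∨ φ) ∧ φ)) = ¬T = F
In Strong Kleene logic: φ ∨ φ = ½ ∨ ½ = ½
¬(φ ∨ φ) = ¬½ = ½
¬(φ ∨ φ) ∧ φ = ½ ∧ ½ = ½
φ ↔ (¬(φ ∨ φ) ∧ φ) = ½ ↔ ½ = ½
¬(φ ↔ (¬(φ ∨ φ) ∧ φ)) = ¬½ = ½
They differ because Łukasiewicz Ł3 and Strong Kleene logic treat ½ differently under implication.

F; ½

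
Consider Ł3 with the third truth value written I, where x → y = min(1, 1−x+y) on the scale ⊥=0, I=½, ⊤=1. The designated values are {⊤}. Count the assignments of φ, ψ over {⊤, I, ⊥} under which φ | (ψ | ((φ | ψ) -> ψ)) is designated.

Of the 9 assignments, 8 give a value in {⊤}.

8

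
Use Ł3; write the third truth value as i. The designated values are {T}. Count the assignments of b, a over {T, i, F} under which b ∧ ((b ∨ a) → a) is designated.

Designated under: (b=T, a=T).

1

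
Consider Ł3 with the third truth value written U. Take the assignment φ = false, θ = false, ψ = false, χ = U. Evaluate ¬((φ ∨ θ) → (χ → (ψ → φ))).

false

φ ∨ θ = false ∨ false = false
ψ → φ = false → false = true
χ → (ψ → φ) = U → true = true  [min(1, 1−½+1)]
(φ ∨ θ) → (χ → (ψ → φ)) = false → true = true
¬((φ ∨ θ) → (χ → (ψ → φ))) = ¬true = false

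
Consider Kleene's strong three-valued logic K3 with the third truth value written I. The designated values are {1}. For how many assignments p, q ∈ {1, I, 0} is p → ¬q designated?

5

Of the 9 assignments, 5 give a value in {1}.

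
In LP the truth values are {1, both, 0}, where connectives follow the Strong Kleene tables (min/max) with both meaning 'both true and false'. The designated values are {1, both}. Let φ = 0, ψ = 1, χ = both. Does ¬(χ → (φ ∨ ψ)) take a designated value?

No

φ ∨ ψ = 0 ∨ 1 = 1
χ → (φ ∨ ψ) = both → 1 = 1  [¬both ∨ 1]
¬(χ → (φ ∨ ψ)) = ¬1 = 0
0 ∉ {1, both}.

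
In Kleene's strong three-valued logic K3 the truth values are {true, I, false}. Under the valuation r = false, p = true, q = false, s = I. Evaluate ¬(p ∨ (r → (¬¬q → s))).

false

¬q = ¬false = true
¬¬q = ¬true = false
¬¬q → s = false → I = true  [¬false ∨ I]
r → (¬¬q → s) = false → true = true
p ∨ (r → (¬¬q → s)) = true ∨ true = true
¬(p ∨ (r → (¬¬q → s))) = ¬true = false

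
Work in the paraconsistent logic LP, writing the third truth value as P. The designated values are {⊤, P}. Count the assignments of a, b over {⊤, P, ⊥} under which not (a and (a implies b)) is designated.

8

Of the 9 assignments, 8 give a value in {⊤, P}.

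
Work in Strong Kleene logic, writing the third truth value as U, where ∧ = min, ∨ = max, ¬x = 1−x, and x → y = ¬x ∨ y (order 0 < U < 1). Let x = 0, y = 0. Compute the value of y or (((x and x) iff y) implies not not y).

x and x = 0 and 0 = 0
(x and x) iff y = 0 iff 0 = 1
not y = not 0 = 1
not not y = not 1 = 0
((x and x) iff y) implies not not y = 1 implies 0 = 0
y or (((x and x) iff y) implies not not y) = 0 or 0 = 0

0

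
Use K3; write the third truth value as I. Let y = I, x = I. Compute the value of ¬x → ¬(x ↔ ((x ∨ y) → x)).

¬x = ¬I = I
x ∨ y = I ∨ I = I
(x ∨ y) → x = I → I = I  [¬I ∨ I]
x ↔ ((x ∨ y) → x) = I ↔ I = I
¬(x ↔ ((x ∨ y) → x)) = ¬I = I
¬x → ¬(x ↔ ((x ∨ y) → x)) = I → I = I

I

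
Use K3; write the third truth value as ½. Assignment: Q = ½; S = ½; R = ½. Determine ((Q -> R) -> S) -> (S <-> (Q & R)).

Q -> R = ½ -> ½ = ½
(Q -> R) -> S = ½ -> ½ = ½
Q & R = ½ & ½ = ½
S <-> (Q & R) = ½ <-> ½ = ½
((Q -> R) -> S) -> (S <-> (Q & R)) = ½ -> ½ = ½

½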